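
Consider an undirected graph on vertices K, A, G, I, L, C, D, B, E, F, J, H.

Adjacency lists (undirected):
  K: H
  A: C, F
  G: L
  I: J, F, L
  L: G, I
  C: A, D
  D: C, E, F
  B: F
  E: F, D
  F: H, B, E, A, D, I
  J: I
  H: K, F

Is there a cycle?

DFS, tracking each vertex's parent; an edge to a visited non-parent vertex closes a cycle.
Start from H:
visit H (parent –)
  visit K (parent H)
    K–H: parent, skip
  visit F (parent H)
    F–H: parent, skip
    visit B (parent F)
      B–F: parent, skip
    visit E (parent F)
      E–F: parent, skip
      visit D (parent E)
        visit C (parent D)
          visit A (parent C)
            A–C: parent, skip
            A–F: F visited and ≠ parent → cycle
Cycle: F – E – D – C – A – F.

Yes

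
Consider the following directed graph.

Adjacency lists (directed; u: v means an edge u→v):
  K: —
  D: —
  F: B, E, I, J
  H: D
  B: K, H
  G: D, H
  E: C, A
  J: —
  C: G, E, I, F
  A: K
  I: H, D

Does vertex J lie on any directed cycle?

J lies on a cycle iff there is a path from J back to itself.
Exploring from J, it never reaches itself; equivalently, its strongly connected component is a singleton.

No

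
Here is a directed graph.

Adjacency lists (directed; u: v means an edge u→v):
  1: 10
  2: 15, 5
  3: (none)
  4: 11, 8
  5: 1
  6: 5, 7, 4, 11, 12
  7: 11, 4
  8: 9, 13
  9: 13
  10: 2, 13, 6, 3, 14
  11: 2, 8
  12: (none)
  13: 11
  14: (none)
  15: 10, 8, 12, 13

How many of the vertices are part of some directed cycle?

A vertex is on a directed cycle iff it belongs to a strongly connected component of size ≥ 2 (or has a self-loop).
The vertices on cycles are {1, 2, 4, 5, 6, 7, 8, 9, 10, 11, 13, 15} — 12 in total.

12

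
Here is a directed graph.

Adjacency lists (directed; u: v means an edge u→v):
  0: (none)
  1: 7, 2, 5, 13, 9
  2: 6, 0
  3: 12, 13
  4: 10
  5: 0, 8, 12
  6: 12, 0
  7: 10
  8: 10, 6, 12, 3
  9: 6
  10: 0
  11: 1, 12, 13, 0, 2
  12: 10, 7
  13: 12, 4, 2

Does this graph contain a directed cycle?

No

DFS with white/gray/black marking, starting from 12:
12 gray
  10 gray
    0 gray
    0 black
  10 black
  7 gray
    7→10: 10 black — skip
  7 black
12 black
1 gray
  1→7: 7 black — skip
  2 gray
    6 gray
      6→12: 12 black — skip
      6→0: 0 black — skip
    6 black
    2→0: 0 black — skip
  2 black
  5 gray
    5→0: 0 black — skip
    8 gray
      8→10: 10 black — skip
      8→6: 6 black — skip
      8→12: 12 black — skip
      3 gray
        3→12: 12 black — skip
        13 gray
          13→12: 12 black — skip
          4 gray
            4→10: 10 black — skip
          4 black
          13→2: 2 black — skip
        13 black
      3 black
    8 black
    5→12: 12 black — skip
  5 black
  1→13: 13 black — skip
  9 gray
    9→6: 6 black — skip
  9 black
1 black
11 gray
  11→1: 1 black — skip
  11→12: 12 black — skip
  11→13: 13 black — skip
  11→0: 0 black — skip
  11→2: 2 black — skip
11 black
Every edge goes to a white or black vertex — no back edge, so the graph is acyclic.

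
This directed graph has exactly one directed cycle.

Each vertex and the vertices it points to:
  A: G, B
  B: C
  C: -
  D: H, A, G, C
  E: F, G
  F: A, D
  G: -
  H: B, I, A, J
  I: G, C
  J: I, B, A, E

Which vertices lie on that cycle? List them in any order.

D, E, F, H, J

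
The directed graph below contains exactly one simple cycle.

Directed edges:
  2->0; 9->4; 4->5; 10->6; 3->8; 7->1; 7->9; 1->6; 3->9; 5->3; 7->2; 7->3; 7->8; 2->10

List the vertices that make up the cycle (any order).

3, 4, 5, 9

DFS with gray/black marking from 3:
3 gray
  9 gray
    4 gray
      5 gray
        5→3: 3 is gray → back edge
Back edge closes the cycle 3 → 9 → 4 → 5 → 3; its vertices are {3, 4, 5, 9}.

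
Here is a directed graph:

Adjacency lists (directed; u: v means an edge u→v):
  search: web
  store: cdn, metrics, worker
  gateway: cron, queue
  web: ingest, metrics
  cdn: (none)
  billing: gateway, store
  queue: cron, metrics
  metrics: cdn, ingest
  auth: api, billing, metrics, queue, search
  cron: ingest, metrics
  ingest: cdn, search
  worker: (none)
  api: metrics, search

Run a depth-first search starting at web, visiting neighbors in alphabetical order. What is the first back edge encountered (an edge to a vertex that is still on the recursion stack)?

DFS from web (visiting neighbors in alphabetical order); mark gray on enter, black on exit:
web gray
  ingest gray
    cdn gray
    cdn black
    search gray
      search→web: web is gray → back edge
First back edge: search → web.

search->web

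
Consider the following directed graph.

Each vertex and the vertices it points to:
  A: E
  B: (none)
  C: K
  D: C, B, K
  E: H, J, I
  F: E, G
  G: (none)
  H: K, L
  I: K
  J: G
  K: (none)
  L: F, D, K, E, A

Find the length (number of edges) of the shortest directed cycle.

3

For each vertex v, BFS finds the shortest path from v back to v.
The shortest such closed walk is L → E → H → L, length 3.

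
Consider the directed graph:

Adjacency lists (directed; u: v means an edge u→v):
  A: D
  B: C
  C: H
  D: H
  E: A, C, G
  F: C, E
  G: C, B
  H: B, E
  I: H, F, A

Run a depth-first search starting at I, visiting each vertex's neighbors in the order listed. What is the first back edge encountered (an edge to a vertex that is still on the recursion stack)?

C→H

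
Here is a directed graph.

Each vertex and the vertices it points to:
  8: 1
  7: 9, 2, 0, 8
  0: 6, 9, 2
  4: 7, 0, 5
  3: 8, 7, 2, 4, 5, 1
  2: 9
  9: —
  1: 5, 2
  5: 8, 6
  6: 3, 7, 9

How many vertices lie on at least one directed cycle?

A vertex is on a directed cycle iff it belongs to a strongly connected component of size ≥ 2 (or has a self-loop).
The vertices on cycles are {0, 1, 3, 4, 5, 6, 7, 8} — 8 in total.

8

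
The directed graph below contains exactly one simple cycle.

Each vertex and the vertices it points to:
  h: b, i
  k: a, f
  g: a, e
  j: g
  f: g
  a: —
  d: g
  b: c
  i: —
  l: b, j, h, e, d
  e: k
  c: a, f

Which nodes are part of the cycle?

e, f, g, k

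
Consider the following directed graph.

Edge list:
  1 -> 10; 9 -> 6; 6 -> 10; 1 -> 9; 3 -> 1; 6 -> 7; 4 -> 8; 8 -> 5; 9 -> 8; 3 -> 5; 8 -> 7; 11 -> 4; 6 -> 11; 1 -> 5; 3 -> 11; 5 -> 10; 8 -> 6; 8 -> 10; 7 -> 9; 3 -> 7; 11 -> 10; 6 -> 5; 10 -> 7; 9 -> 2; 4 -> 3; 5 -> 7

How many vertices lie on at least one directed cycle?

10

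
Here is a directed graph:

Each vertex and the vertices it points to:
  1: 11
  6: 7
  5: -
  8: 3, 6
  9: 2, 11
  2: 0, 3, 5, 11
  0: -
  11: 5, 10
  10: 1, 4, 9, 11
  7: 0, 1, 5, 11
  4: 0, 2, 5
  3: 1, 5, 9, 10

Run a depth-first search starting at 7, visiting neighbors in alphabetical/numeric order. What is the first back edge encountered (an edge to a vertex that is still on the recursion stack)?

10->1

DFS from 7 (visiting neighbors in alphabetical/numeric order); mark gray on enter, black on exit:
7 gray
  0 gray
  0 black
  1 gray
    11 gray
      5 gray
      5 black
      10 gray
        10→1: 1 is gray → back edge
First back edge: 10 → 1.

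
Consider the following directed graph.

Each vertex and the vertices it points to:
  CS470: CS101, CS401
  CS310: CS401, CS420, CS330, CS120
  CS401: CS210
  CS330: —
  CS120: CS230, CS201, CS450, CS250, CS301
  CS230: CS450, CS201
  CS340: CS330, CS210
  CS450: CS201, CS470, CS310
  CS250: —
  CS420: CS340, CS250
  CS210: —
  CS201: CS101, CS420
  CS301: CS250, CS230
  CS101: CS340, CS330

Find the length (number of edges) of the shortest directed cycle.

3

For each vertex v, BFS finds the shortest path from v back to v.
The shortest such closed walk is CS120 → CS450 → CS310 → CS120, length 3.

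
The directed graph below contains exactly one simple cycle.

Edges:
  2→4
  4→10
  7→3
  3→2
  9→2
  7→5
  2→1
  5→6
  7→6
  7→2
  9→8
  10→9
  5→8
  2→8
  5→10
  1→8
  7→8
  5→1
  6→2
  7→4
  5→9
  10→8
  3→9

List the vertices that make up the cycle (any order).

DFS with gray/black marking from 4:
4 gray
  10 gray
    9 gray
      2 gray
        2→4: 4 is gray → back edge
Back edge closes the cycle 4 → 10 → 9 → 2 → 4; its vertices are {2, 4, 9, 10}.

2, 4, 9, 10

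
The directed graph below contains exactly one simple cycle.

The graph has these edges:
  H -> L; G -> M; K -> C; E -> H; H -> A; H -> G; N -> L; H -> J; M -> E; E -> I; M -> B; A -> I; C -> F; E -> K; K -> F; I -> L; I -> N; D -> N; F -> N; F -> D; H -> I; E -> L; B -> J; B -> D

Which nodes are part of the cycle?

E, G, H, M

DFS with gray/black marking from G:
G gray
  M gray
    E gray
      I gray
        L gray
        L black
        N gray
          N→L: L black — skip
        N black
      I black
      E→L: L black — skip
      K gray
        C gray
          F gray
            F→N: N black — skip
            D gray
              D→N: N black — skip
            D black
          F black
        C black
        K→F: F black — skip
      K black
      H gray
        H→G: G is gray → back edge
Back edge closes the cycle G → M → E → H → G; its vertices are {E, G, H, M}.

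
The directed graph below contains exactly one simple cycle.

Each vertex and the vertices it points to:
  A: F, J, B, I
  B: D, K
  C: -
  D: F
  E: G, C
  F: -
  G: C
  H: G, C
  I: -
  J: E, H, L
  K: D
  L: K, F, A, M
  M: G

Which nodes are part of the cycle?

DFS with gray/black marking from J:
J gray
  E gray
    G gray
      C gray
      C black
    G black
    E→C: C black — skip
  E black
  H gray
    H→G: G black — skip
    H→C: C black — skip
  H black
  L gray
    K gray
      D gray
        F gray
        F black
      D black
    K black
    L→F: F black — skip
    A gray
      A→F: F black — skip
      A→J: J is gray → back edge
Back edge closes the cycle J → L → A → J; its vertices are {A, J, L}.

A, J, L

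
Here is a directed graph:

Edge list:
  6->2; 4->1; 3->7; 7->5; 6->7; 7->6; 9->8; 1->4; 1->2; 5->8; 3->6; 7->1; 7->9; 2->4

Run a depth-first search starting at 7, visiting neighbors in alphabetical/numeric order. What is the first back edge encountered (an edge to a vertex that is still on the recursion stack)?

4→1

DFS from 7 (visiting neighbors in alphabetical/numeric order); mark gray on enter, black on exit:
7 gray
  1 gray
    2 gray
      4 gray
        4→1: 1 is gray → back edge
First back edge: 4 → 1.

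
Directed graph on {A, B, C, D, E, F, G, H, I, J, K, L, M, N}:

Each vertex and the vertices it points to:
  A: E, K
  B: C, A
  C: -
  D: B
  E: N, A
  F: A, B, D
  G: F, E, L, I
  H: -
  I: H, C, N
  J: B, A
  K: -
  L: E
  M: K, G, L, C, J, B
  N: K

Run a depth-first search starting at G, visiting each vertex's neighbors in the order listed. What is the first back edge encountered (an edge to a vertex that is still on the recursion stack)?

E→A

DFS from G (visiting each vertex's neighbors in the order listed); mark gray on enter, black on exit:
G gray
  F gray
    A gray
      E gray
        N gray
          K gray
          K black
        N black
        E→A: A is gray → back edge
First back edge: E → A.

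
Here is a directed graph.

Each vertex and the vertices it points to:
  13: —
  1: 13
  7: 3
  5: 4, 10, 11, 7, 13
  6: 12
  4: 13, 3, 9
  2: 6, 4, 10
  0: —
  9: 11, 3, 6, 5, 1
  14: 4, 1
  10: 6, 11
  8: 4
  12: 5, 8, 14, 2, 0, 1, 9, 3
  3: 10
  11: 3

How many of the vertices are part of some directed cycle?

12

A vertex is on a directed cycle iff it belongs to a strongly connected component of size ≥ 2 (or has a self-loop).
The vertices on cycles are {2, 3, 4, 5, 6, 7, 8, 9, 10, 11, 12, 14} — 12 in total.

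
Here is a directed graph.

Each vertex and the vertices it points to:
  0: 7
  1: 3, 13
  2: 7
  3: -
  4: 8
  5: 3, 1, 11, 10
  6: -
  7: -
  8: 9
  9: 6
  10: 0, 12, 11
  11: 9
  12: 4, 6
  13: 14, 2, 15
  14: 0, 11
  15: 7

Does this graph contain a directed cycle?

DFS with white/gray/black marking, starting from 2:
2 gray
  7 gray
  7 black
2 black
0 gray
  0→7: 7 black — skip
0 black
1 gray
  3 gray
  3 black
  13 gray
    14 gray
      14→0: 0 black — skip
      11 gray
        9 gray
          6 gray
          6 black
        9 black
      11 black
    14 black
    13→2: 2 black — skip
    15 gray
      15→7: 7 black — skip
    15 black
  13 black
1 black
4 gray
  8 gray
    8→9: 9 black — skip
  8 black
4 black
5 gray
  5→3: 3 black — skip
  5→1: 1 black — skip
  5→11: 11 black — skip
  10 gray
    10→0: 0 black — skip
    12 gray
      12→4: 4 black — skip
      12→6: 6 black — skip
    12 black
    10→11: 11 black — skip
  10 black
5 black
Every edge goes to a white or black vertex — no back edge, so the graph is acyclic.

No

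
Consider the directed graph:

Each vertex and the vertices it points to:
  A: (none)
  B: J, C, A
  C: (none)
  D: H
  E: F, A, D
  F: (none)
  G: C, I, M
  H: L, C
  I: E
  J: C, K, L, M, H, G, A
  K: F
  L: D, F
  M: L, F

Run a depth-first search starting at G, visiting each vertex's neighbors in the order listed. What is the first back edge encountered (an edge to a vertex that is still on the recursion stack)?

L->D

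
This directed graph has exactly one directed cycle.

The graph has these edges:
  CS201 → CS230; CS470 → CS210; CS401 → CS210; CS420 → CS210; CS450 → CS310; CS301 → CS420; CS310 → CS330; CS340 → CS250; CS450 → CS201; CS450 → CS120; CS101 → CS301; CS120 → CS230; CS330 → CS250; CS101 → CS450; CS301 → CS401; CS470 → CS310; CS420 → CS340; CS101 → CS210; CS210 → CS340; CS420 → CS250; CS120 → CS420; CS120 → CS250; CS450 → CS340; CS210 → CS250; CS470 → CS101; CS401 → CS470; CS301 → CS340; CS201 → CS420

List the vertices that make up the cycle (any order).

DFS with gray/black marking from CS470:
CS470 gray
  CS210 gray
    CS340 gray
      CS250 gray
      CS250 black
    CS340 black
    CS210→CS250: CS250 black — skip
  CS210 black
  CS310 gray
    CS330 gray
      CS330→CS250: CS250 black — skip
    CS330 black
  CS310 black
  CS101 gray
    CS301 gray
      CS420 gray
        CS420→CS210: CS210 black — skip
        CS420→CS340: CS340 black — skip
        CS420→CS250: CS250 black — skip
      CS420 black
      CS401 gray
        CS401→CS470: CS470 is gray → back edge
Back edge closes the cycle CS470 → CS101 → CS301 → CS401 → CS470; its vertices are {CS101, CS301, CS401, CS470}.

CS101, CS301, CS401, CS470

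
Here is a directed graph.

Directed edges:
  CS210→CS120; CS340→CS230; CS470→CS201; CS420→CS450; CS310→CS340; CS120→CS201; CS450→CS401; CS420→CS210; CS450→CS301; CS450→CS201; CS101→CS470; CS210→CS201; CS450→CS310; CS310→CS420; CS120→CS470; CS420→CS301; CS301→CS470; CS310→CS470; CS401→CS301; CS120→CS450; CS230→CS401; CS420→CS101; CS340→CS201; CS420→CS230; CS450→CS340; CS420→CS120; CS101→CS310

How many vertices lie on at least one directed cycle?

6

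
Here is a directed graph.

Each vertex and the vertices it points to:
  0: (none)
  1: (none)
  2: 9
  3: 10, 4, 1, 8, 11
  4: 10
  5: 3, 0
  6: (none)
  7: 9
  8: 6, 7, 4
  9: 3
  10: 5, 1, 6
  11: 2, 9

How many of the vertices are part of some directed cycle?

9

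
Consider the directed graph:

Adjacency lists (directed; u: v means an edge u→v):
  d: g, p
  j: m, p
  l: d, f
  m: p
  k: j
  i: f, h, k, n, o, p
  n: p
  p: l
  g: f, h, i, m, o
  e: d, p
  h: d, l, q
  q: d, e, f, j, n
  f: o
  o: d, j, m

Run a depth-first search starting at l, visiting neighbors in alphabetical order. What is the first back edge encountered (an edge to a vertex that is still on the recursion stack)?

DFS from l (visiting neighbors in alphabetical order); mark gray on enter, black on exit:
l gray
  d gray
    g gray
      f gray
        o gray
          o→d: d is gray → back edge
First back edge: o → d.

o->d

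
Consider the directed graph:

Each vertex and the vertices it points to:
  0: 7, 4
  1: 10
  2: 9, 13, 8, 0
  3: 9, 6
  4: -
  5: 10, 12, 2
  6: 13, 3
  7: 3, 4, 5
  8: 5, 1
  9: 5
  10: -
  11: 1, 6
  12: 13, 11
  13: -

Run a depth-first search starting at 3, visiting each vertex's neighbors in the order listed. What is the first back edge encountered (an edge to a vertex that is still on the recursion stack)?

DFS from 3 (visiting each vertex's neighbors in the order listed); mark gray on enter, black on exit:
3 gray
  9 gray
    5 gray
      10 gray
      10 black
      12 gray
        13 gray
        13 black
        11 gray
          1 gray
            1→10: 10 black — skip
          1 black
          6 gray
            6→13: 13 black — skip
            6→3: 3 is gray → back edge
First back edge: 6 → 3.

6→3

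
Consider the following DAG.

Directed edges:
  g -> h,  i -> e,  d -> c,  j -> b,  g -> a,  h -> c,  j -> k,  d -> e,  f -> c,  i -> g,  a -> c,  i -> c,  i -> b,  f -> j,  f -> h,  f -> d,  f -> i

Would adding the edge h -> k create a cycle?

No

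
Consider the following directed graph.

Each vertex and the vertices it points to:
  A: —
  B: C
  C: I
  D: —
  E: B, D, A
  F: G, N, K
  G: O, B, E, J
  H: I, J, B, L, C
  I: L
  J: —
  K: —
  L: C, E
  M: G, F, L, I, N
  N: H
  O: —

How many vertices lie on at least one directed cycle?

A vertex is on a directed cycle iff it belongs to a strongly connected component of size ≥ 2 (or has a self-loop).
The vertices on cycles are {B, C, E, I, L} — 5 in total.

5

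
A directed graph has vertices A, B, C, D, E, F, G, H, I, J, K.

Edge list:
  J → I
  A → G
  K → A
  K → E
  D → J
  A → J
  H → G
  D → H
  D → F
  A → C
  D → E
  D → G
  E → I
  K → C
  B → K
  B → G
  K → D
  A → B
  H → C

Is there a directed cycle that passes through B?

B is on a cycle iff B can reach itself via ≥1 edge.
B → K → A → B — yes.

Yes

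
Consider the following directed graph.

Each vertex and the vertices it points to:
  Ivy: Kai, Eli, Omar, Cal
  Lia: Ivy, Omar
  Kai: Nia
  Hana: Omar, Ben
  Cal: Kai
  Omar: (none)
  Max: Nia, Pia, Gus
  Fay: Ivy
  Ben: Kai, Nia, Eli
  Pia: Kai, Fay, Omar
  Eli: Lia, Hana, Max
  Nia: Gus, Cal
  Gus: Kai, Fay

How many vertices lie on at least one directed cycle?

A vertex is on a directed cycle iff it belongs to a strongly connected component of size ≥ 2 (or has a self-loop).
The vertices on cycles are {Ben, Cal, Eli, Fay, Gus, Ivy, Kai, Lia, Max, Nia, Pia, Hana} — 12 in total.

12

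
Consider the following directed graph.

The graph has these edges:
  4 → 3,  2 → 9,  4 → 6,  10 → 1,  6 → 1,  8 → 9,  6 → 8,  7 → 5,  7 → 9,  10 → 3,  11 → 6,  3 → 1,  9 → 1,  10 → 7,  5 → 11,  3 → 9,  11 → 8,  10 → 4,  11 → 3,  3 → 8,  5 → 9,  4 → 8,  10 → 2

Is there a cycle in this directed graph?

DFS with white/gray/black marking, starting from 1:
1 gray
1 black
2 gray
  9 gray
    9→1: 1 black — skip
  9 black
2 black
3 gray
  8 gray
    8→9: 9 black — skip
  8 black
  3→9: 9 black — skip
  3→1: 1 black — skip
3 black
4 gray
  4→8: 8 black — skip
  6 gray
    6→8: 8 black — skip
    6→1: 1 black — skip
  6 black
  4→3: 3 black — skip
4 black
5 gray
  5→9: 9 black — skip
  11 gray
    11→3: 3 black — skip
    11→6: 6 black — skip
    11→8: 8 black — skip
  11 black
5 black
7 gray
  7→9: 9 black — skip
  7→5: 5 black — skip
7 black
10 gray
  10→4: 4 black — skip
  10→2: 2 black — skip
  10→7: 7 black — skip
  10→1: 1 black — skip
  10→3: 3 black — skip
10 black
Every edge goes to a white or black vertex — no back edge, so the graph is acyclic.

No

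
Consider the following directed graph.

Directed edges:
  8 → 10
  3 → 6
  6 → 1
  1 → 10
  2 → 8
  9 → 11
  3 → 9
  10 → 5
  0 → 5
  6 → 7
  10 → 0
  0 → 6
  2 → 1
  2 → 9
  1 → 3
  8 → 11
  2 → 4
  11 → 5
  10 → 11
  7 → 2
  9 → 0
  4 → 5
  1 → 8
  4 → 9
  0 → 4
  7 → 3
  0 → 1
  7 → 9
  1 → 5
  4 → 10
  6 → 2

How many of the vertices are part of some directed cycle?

10

A vertex is on a directed cycle iff it belongs to a strongly connected component of size ≥ 2 (or has a self-loop).
The vertices on cycles are {0, 1, 2, 3, 4, 6, 7, 8, 9, 10} — 10 in total.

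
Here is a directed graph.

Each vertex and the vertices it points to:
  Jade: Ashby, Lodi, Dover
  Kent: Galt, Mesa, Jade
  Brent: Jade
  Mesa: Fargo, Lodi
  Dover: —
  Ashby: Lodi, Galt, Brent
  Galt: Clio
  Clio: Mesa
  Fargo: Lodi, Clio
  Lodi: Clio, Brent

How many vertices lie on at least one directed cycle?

8

A vertex is on a directed cycle iff it belongs to a strongly connected component of size ≥ 2 (or has a self-loop).
The vertices on cycles are {Clio, Galt, Jade, Lodi, Mesa, Ashby, Brent, Fargo} — 8 in total.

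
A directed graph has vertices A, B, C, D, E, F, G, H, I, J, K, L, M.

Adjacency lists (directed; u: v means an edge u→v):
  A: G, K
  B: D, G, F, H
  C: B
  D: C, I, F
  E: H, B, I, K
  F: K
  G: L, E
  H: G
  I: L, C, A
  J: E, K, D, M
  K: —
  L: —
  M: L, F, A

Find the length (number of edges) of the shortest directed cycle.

For each vertex v, BFS finds the shortest path from v back to v.
The shortest such closed walk is E → B → G → E, length 3.

3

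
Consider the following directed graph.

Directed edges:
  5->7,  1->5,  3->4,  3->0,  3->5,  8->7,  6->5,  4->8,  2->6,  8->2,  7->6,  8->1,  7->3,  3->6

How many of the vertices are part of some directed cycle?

8

A vertex is on a directed cycle iff it belongs to a strongly connected component of size ≥ 2 (or has a self-loop).
The vertices on cycles are {1, 2, 3, 4, 5, 6, 7, 8} — 8 in total.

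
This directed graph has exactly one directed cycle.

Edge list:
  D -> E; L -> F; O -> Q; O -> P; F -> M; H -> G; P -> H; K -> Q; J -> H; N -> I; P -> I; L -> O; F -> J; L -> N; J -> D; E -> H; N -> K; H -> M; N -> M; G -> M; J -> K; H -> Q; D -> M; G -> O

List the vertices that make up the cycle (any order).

G, H, O, P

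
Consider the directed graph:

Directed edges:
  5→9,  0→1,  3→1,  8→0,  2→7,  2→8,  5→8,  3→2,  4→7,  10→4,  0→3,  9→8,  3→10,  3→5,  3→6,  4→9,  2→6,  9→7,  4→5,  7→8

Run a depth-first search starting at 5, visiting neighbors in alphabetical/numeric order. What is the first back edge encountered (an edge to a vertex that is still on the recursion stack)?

7→8

DFS from 5 (visiting neighbors in alphabetical/numeric order); mark gray on enter, black on exit:
5 gray
  8 gray
    0 gray
      1 gray
      1 black
      3 gray
        3→1: 1 black — skip
        2 gray
          6 gray
          6 black
          7 gray
            7→8: 8 is gray → back edge
First back edge: 7 → 8.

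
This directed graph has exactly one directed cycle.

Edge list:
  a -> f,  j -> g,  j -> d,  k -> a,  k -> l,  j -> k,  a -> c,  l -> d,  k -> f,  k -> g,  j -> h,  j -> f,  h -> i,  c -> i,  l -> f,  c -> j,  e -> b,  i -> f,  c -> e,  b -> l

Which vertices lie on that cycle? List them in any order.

DFS with gray/black marking from a:
a gray
  c gray
    e gray
      b gray
        l gray
          f gray
          f black
          d gray
          d black
        l black
      b black
    e black
    i gray
      i→f: f black — skip
    i black
    j gray
      k gray
        k→a: a is gray → back edge
Back edge closes the cycle a → c → j → k → a; its vertices are {a, c, j, k}.

a, c, j, k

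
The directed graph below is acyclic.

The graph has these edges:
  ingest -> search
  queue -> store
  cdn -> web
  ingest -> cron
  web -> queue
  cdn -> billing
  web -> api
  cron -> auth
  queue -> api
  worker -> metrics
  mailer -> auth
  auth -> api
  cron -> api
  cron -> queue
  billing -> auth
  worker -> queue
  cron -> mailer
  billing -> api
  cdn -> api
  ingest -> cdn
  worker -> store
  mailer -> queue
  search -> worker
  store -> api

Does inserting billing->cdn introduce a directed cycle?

Adding billing→cdn creates a cycle iff cdn can already reach billing.
Path from cdn: cdn → billing.
So cdn → … → billing → cdn is a cycle.

Yes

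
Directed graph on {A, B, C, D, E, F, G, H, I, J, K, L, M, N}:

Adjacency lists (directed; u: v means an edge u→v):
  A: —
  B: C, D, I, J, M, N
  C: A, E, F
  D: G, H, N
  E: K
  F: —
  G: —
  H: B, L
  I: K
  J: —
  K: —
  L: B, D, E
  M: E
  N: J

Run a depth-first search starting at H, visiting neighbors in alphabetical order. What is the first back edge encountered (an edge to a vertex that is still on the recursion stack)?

DFS from H (visiting neighbors in alphabetical order); mark gray on enter, black on exit:
H gray
  B gray
    C gray
      A gray
      A black
      E gray
        K gray
        K black
      E black
      F gray
      F black
    C black
    D gray
      G gray
      G black
      D→H: H is gray → back edge
First back edge: D → H.

D->H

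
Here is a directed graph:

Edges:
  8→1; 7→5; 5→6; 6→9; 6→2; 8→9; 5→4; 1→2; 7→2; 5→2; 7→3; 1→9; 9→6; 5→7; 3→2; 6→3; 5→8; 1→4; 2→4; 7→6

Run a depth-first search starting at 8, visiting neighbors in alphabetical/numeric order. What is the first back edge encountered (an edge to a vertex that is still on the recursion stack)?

6→9

DFS from 8 (visiting neighbors in alphabetical/numeric order); mark gray on enter, black on exit:
8 gray
  1 gray
    2 gray
      4 gray
      4 black
    2 black
    1→4: 4 black — skip
    9 gray
      6 gray
        6→2: 2 black — skip
        3 gray
          3→2: 2 black — skip
        3 black
        6→9: 9 is gray → back edge
First back edge: 6 → 9.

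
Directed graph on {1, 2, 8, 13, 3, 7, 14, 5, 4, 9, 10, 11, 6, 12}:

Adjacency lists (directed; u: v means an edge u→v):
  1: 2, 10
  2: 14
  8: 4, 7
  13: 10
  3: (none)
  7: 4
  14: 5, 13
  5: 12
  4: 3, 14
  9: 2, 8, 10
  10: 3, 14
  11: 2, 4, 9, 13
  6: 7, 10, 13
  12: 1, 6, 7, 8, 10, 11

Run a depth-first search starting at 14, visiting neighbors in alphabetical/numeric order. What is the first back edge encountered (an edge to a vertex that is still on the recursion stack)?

2→14

DFS from 14 (visiting neighbors in alphabetical/numeric order); mark gray on enter, black on exit:
14 gray
  5 gray
    12 gray
      1 gray
        2 gray
          2→14: 14 is gray → back edge
First back edge: 2 → 14.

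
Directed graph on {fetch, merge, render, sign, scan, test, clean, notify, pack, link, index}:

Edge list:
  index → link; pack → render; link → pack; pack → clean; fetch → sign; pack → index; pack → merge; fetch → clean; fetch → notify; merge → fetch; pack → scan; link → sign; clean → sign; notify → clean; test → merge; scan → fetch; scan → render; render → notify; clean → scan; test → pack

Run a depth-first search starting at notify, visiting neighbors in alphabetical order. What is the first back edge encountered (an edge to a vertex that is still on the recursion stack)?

fetch->clean

DFS from notify (visiting neighbors in alphabetical order); mark gray on enter, black on exit:
notify gray
  clean gray
    scan gray
      fetch gray
        fetch→clean: clean is gray → back edge
First back edge: fetch → clean.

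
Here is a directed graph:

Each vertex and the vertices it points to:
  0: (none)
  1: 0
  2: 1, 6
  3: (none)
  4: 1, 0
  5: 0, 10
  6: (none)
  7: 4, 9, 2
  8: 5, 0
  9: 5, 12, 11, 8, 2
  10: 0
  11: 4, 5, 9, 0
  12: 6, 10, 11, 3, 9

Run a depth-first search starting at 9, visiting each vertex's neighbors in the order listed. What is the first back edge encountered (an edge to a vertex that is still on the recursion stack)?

DFS from 9 (visiting each vertex's neighbors in the order listed); mark gray on enter, black on exit:
9 gray
  5 gray
    0 gray
    0 black
    10 gray
      10→0: 0 black — skip
    10 black
  5 black
  12 gray
    6 gray
    6 black
    12→10: 10 black — skip
    11 gray
      4 gray
        1 gray
          1→0: 0 black — skip
        1 black
        4→0: 0 black — skip
      4 black
      11→5: 5 black — skip
      11→9: 9 is gray → back edge
First back edge: 11 → 9.

11->9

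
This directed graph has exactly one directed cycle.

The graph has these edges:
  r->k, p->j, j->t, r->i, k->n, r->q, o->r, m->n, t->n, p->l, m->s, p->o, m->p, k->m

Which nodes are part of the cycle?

k, m, o, p, r

DFS with gray/black marking from m:
m gray
  p gray
    l gray
    l black
    j gray
      t gray
        n gray
        n black
      t black
    j black
    o gray
      r gray
        i gray
        i black
        q gray
        q black
        k gray
          k→n: n black — skip
          k→m: m is gray → back edge
Back edge closes the cycle m → p → o → r → k → m; its vertices are {k, m, o, p, r}.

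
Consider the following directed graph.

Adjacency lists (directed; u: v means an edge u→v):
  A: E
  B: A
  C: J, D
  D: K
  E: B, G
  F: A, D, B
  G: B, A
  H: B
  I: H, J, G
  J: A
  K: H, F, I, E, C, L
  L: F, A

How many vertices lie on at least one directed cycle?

9

A vertex is on a directed cycle iff it belongs to a strongly connected component of size ≥ 2 (or has a self-loop).
The vertices on cycles are {A, B, C, D, E, F, G, K, L} — 9 in total.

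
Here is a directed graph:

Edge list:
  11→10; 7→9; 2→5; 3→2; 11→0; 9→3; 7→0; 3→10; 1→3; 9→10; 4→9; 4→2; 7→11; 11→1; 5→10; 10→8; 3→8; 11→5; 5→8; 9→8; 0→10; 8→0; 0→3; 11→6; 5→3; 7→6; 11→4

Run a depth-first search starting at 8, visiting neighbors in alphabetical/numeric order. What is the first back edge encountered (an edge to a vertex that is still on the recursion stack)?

5→3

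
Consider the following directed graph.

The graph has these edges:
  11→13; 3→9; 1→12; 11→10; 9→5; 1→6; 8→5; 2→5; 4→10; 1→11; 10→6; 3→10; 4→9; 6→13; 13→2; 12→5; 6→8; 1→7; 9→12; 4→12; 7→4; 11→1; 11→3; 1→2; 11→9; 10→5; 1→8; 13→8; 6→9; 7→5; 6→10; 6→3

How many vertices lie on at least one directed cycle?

5

A vertex is on a directed cycle iff it belongs to a strongly connected component of size ≥ 2 (or has a self-loop).
The vertices on cycles are {1, 3, 6, 10, 11} — 5 in total.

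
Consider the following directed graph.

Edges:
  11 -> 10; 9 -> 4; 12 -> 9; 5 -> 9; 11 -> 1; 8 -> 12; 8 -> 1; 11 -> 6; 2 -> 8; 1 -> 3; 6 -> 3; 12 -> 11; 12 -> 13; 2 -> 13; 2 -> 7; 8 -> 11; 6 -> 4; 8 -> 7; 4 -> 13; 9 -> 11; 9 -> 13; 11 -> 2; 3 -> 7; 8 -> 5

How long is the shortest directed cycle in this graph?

3

For each vertex v, BFS finds the shortest path from v back to v.
The shortest such closed walk is 8 → 11 → 2 → 8, length 3.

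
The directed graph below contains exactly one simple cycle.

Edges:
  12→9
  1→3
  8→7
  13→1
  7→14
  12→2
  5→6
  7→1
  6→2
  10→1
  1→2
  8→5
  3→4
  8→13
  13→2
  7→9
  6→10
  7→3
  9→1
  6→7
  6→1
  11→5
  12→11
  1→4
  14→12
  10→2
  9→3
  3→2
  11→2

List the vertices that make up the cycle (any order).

5, 6, 7, 11, 12, 14

DFS with gray/black marking from 7:
7 gray
  9 gray
    1 gray
      3 gray
        2 gray
        2 black
        4 gray
        4 black
      3 black
      1→4: 4 black — skip
      1→2: 2 black — skip
    1 black
    9→3: 3 black — skip
  9 black
  14 gray
    12 gray
      12→9: 9 black — skip
      11 gray
        11→2: 2 black — skip
        5 gray
          6 gray
            6→2: 2 black — skip
            10 gray
              10→1: 1 black — skip
              10→2: 2 black — skip
            10 black
            6→7: 7 is gray → back edge
Back edge closes the cycle 7 → 14 → 12 → 11 → 5 → 6 → 7; its vertices are {5, 6, 7, 11, 12, 14}.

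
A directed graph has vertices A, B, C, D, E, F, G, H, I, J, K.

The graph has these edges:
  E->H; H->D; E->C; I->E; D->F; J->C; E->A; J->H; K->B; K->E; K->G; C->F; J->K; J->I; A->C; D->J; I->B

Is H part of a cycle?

Yes

H is on a cycle iff H can reach itself via ≥1 edge.
H → D → J → H — yes.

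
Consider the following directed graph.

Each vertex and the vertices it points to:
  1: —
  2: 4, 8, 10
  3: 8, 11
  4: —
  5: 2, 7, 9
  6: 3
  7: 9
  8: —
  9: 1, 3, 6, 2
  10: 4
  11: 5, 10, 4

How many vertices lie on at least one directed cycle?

A vertex is on a directed cycle iff it belongs to a strongly connected component of size ≥ 2 (or has a self-loop).
The vertices on cycles are {3, 5, 6, 7, 9, 11} — 6 in total.

6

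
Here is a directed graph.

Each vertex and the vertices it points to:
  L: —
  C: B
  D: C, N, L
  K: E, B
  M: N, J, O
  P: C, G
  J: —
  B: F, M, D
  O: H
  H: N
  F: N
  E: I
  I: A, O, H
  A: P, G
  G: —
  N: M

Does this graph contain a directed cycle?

DFS with white/gray/black marking, starting from H:
H gray
  N gray
    M gray
      M→N: N is gray → back edge
Back edge found, so a cycle exists: N → M → N.

Yes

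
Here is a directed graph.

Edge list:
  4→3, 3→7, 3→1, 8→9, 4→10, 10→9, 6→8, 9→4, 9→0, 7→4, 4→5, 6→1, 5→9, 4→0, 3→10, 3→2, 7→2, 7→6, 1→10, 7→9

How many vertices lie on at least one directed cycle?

9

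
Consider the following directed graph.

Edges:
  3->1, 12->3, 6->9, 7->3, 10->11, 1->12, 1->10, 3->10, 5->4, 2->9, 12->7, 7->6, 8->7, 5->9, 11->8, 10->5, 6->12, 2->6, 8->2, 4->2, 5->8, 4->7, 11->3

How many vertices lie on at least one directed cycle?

11

A vertex is on a directed cycle iff it belongs to a strongly connected component of size ≥ 2 (or has a self-loop).
The vertices on cycles are {1, 2, 3, 4, 5, 6, 7, 8, 10, 11, 12} — 11 in total.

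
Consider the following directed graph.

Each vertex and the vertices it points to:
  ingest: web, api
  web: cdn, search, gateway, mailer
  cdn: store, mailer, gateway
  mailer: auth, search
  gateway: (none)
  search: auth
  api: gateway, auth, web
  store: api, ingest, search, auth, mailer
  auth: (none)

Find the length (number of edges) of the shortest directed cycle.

For each vertex v, BFS finds the shortest path from v back to v.
The shortest such closed walk is web → cdn → store → api → web, length 4.

4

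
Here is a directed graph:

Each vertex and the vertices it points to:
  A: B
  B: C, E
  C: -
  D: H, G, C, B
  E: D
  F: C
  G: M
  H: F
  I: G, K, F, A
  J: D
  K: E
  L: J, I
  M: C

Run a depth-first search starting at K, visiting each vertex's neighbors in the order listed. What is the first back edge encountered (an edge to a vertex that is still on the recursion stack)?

B->E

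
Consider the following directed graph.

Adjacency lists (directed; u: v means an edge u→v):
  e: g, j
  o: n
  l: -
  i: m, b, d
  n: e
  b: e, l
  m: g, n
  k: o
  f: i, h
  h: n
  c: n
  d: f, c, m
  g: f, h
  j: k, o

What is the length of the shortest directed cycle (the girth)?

For each vertex v, BFS finds the shortest path from v back to v.
The shortest such closed walk is i → d → f → i, length 3.

3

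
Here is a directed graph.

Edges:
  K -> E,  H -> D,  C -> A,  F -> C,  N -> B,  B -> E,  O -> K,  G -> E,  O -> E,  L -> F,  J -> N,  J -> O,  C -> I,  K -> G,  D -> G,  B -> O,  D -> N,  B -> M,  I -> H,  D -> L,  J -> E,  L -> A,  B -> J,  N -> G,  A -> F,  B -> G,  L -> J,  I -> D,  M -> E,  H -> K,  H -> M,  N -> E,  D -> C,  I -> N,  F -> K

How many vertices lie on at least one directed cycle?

A vertex is on a directed cycle iff it belongs to a strongly connected component of size ≥ 2 (or has a self-loop).
The vertices on cycles are {A, B, C, D, F, H, I, J, L, N} — 10 in total.

10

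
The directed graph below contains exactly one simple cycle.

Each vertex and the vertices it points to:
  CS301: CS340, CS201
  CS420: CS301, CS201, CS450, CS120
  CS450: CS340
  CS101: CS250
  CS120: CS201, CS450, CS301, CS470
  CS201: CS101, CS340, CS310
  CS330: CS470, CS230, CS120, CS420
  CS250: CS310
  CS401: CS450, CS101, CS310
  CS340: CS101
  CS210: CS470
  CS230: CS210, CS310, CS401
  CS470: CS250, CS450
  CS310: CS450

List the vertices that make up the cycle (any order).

CS101, CS250, CS310, CS340, CS450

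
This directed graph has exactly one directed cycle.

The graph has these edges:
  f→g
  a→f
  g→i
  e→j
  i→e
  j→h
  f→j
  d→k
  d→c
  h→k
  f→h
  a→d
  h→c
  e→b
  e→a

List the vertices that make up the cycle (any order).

a, e, f, g, i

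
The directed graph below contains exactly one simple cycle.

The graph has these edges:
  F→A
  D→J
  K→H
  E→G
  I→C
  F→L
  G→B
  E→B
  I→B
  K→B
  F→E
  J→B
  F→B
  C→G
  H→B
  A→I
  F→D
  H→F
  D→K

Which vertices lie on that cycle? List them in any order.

DFS with gray/black marking from F:
F gray
  A gray
    I gray
      B gray
      B black
      C gray
        G gray
          G→B: B black — skip
        G black
      C black
    I black
  A black
  F→B: B black — skip
  L gray
  L black
  D gray
    J gray
      J→B: B black — skip
    J black
    K gray
      H gray
        H→B: B black — skip
        H→F: F is gray → back edge
Back edge closes the cycle F → D → K → H → F; its vertices are {D, F, H, K}.

D, F, H, K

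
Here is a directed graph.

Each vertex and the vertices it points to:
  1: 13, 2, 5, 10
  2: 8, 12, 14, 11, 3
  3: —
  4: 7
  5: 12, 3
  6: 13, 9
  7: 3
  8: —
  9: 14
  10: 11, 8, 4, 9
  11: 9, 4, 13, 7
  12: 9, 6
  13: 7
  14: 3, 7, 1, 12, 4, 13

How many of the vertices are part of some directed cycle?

A vertex is on a directed cycle iff it belongs to a strongly connected component of size ≥ 2 (or has a self-loop).
The vertices on cycles are {1, 2, 5, 6, 9, 10, 11, 12, 14} — 9 in total.

9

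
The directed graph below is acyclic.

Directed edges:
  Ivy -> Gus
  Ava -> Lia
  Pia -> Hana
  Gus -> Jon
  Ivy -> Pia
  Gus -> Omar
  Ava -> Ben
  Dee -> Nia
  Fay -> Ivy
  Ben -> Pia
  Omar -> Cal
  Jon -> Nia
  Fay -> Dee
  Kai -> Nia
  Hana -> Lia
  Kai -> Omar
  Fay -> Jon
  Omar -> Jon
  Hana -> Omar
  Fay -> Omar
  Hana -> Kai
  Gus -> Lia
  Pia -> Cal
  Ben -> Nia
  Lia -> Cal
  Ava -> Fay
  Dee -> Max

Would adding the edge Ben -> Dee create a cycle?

Adding Ben→Dee creates a cycle iff Dee can already reach Ben.
Explore from Dee: no path reaches Ben. The graph stays acyclic.

No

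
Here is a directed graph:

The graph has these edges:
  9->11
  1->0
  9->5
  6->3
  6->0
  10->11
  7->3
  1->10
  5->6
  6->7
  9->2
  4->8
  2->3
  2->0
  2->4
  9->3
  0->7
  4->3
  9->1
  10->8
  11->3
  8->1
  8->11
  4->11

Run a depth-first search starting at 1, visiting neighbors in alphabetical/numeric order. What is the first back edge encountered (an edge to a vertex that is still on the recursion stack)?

DFS from 1 (visiting neighbors in alphabetical/numeric order); mark gray on enter, black on exit:
1 gray
  0 gray
    7 gray
      3 gray
      3 black
    7 black
  0 black
  10 gray
    8 gray
      8→1: 1 is gray → back edge
First back edge: 8 → 1.

8→1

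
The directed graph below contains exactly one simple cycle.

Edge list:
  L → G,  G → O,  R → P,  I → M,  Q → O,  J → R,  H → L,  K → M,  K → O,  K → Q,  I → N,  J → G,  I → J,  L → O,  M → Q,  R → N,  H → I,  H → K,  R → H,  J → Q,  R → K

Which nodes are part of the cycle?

DFS with gray/black marking from R:
R gray
  P gray
  P black
  K gray
    M gray
      Q gray
        O gray
        O black
      Q black
    M black
    K→O: O black — skip
    K→Q: Q black — skip
  K black
  H gray
    I gray
      J gray
        J→Q: Q black — skip
        J→R: R is gray → back edge
Back edge closes the cycle R → H → I → J → R; its vertices are {H, I, J, R}.

H, I, J, R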